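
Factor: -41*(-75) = 3^1*5^2*41^1 = 3075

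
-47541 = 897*(-53) 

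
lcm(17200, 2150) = 17200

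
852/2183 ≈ 0.390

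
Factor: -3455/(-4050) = 2^(-1) * 3^(-4) * 5^(-1) * 691^1 = 691/810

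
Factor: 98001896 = 2^3 * 23^1 * 532619^1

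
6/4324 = 3/2162 ≈ 0.00139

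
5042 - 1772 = 3270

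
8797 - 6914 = 1883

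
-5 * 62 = -310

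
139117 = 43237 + 95880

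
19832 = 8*2479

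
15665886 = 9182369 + 6483517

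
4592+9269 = 13861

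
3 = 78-75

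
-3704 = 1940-5644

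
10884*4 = 43536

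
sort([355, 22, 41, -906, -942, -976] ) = [-976, -942, -906, 22, 41, 355] 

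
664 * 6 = 3984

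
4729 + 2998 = 7727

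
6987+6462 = 13449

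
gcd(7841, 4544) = 1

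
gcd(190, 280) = 10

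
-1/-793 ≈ 0.00126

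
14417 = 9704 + 4713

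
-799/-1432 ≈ 0.558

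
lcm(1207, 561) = 39831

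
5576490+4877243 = 10453733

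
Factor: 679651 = 7^1 * 151^1 * 643^1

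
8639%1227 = 50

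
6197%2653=891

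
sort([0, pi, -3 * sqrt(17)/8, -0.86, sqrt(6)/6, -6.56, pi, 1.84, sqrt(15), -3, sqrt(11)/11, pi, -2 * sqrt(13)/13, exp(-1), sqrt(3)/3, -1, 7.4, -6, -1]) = [-6.56, -6, -3, -3 * sqrt(17)/8, -1, -1, -0.86, -2 * sqrt(13)/13, 0, sqrt(11)/11, exp(-1), sqrt(6)/6, sqrt(3)/3, 1.84, pi, pi, pi, sqrt(15), 7.4]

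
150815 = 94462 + 56353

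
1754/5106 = 877/2553 ≈ 0.344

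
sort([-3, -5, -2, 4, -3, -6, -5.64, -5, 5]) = [-6, -5.64, -5, -5, -3, -3, -2, 4, 5]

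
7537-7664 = -127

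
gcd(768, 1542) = 6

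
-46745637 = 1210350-47955987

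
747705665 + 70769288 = 818474953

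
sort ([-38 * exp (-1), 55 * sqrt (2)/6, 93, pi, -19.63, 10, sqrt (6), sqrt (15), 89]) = [-19.63, -38 * exp (-1), sqrt (6), pi, sqrt (15), 10, 55 * sqrt (2)/6, 89, 93]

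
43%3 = 1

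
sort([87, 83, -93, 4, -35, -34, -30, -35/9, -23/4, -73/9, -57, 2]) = [-93, -57, -35, -34, -30, -73/9, -23/4, -35/9, 2, 4, 83, 87]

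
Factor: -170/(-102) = 3^(-1)*5^1 = 5/3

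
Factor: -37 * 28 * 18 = -1 * 2^3 * 3^2 * 7^1 * 37^1 = -18648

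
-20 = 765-785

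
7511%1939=1694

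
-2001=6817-8818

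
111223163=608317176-497094013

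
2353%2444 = 2353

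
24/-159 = -8/53 ≈ -0.151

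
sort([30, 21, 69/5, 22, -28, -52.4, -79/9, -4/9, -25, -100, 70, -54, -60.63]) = [-100, -60.63, -54, -52.4, -28, -25, -79/9, -4/9, 69/5, 21, 22, 30, 70]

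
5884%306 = 70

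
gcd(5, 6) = 1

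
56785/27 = 2103 + 4/27 ≈ 2103.15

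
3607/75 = 48+7/75 ≈ 48.09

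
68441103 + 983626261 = 1052067364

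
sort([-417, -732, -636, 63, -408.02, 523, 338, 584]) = [-732, -636, -417, -408.02, 63, 338, 523, 584]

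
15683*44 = 690052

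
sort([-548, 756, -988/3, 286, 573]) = [-548, -988/3, 286, 573, 756]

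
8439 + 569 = 9008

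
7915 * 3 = 23745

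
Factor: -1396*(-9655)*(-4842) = -1*2^3*3^2*5^1*269^1*349^1*1931^1 = -65262315960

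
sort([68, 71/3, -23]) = [-23, 71/3, 68]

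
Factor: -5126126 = -1 * 2^1 * 2563063^1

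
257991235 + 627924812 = 885916047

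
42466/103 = 412 + 30/103 ≈ 412.29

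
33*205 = 6765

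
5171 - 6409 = -1238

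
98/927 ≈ 0.106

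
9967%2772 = 1651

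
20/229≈0.0873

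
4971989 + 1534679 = 6506668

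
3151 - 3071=80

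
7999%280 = 159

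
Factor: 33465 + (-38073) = -1*2^9*3^2 = -4608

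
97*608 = 58976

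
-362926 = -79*4594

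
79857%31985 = 15887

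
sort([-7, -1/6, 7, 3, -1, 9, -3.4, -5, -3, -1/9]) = [-7, -5, -3.4, -3, -1, -1/6, -1/9, 3, 7, 9]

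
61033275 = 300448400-239415125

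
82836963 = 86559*957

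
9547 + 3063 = 12610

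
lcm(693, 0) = 0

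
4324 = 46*94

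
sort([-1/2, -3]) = [-3, -1/2]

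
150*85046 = 12756900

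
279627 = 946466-666839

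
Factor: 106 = 2^1 * 53^1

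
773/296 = 2+181/296 ≈ 2.61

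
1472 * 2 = 2944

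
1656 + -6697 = -5041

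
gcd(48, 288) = 48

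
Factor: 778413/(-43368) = -1 * 2^(-3) * 13^(-1) * 17^1 * 139^(-1) * 15263^1 = -259471/14456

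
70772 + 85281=156053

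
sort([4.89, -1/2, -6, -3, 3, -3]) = [-6, -3, -3, -1/2, 3, 4.89]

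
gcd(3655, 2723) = 1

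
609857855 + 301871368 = 911729223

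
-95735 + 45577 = -50158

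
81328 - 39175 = 42153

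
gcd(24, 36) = 12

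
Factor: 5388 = 2^2 * 3^1 * 449^1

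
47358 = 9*5262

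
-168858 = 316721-485579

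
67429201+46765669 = 114194870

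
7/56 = 1/8 = 0.125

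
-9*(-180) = 1620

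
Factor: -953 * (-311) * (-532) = -1 * 2^2 * 7^1 * 19^1 * 311^1 * 953^1 = -157675756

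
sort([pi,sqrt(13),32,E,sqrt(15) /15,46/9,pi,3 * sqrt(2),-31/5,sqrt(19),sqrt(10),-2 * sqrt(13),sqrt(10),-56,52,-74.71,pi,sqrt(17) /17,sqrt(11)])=[-74.71,-56,-2 * sqrt(13),-31/5,sqrt(17) /17,sqrt(15) /15,E,pi,pi,pi,sqrt(10),sqrt(10),sqrt(11),sqrt(13),3 * sqrt(2),sqrt(19),46/9,32,52]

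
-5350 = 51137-56487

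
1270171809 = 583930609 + 686241200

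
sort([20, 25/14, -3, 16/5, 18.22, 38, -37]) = [-37, -3, 25/14, 16/5, 18.22, 20, 38]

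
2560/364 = 640/91 ≈ 7.03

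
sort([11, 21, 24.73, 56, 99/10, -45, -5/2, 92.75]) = [-45, -5/2, 99/10, 11, 21, 24.73, 56, 92.75]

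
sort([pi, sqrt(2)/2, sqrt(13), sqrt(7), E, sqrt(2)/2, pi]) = [sqrt(2)/2, sqrt(2)/2, sqrt(7), E, pi, pi, sqrt(13)]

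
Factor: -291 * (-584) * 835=2^3 * 3^1 * 5^1 * 73^1 * 97^1 * 167^1=141903240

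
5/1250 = 1/250 = 0.004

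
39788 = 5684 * 7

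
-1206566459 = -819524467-387041992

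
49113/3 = 16371 = 16371.00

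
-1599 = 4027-5626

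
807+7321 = 8128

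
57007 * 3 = 171021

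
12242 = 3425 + 8817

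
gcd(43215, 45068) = 1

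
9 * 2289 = 20601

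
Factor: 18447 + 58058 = 5^1*11^1*13^1*107^1 = 76505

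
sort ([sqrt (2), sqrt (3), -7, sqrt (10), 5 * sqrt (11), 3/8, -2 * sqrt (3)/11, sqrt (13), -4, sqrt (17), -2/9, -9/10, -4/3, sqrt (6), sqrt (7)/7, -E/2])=[-7, -4, -E/2, -4/3, -9/10, -2 * sqrt (3)/11, -2/9, 3/8, sqrt (7)/7, sqrt (2), sqrt (3), sqrt (6), sqrt (10), sqrt (13), sqrt (17), 5 * sqrt (11)]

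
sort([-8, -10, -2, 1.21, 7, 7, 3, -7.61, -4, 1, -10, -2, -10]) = [-10, -10, -10, -8, -7.61, -4, -2, -2, 1, 1.21, 3, 7, 7]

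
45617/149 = 306 + 23/149 ≈ 306.15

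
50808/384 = 132+5/16 ≈ 132.31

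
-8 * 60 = -480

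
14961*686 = 10263246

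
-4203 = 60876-65079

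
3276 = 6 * 546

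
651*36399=23695749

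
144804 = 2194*66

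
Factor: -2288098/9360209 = -1*2^1*17^1*97^(-1)*173^1*389^1*96497^(-1)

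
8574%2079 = 258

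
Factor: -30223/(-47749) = 13^(-1) * 3673^(-1) * 30223^1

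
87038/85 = 1023 + 83/85 ≈ 1023.98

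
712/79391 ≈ 0.00897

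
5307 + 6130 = 11437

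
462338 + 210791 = 673129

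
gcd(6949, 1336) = 1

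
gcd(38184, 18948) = 12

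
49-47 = 2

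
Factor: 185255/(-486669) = -1 * 3^(-1) * 5^1 * 7^1 * 31^(-1) * 67^1 * 79^1 * 5233^(-1)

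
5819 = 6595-776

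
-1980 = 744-2724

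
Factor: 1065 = 3^1*5^1*71^1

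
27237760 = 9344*2915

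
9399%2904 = 687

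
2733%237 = 126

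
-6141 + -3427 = -9568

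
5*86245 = 431225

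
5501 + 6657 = 12158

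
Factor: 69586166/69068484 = 2^(-1)*3^(-3)*13^1*17^(-1)*107^1*25013^1*37619^(-1) = 34793083/34534242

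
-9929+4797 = -5132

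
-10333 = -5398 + -4935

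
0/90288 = 0 = 0.00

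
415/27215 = 83/5443 ≈ 0.0152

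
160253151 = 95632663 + 64620488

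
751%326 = 99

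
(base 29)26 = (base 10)64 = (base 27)2a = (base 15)44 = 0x40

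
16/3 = 5 + 1/3 ≈ 5.33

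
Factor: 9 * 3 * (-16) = -1 * 2^4 * 3^3 = -432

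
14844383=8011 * 1853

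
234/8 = 117/4 = 29.25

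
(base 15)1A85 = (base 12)33B2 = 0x1676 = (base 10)5750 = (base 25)950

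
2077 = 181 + 1896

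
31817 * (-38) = -1209046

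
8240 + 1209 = 9449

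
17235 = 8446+8789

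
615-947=-332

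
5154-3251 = 1903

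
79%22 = 13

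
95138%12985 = 4243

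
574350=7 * 82050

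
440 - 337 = 103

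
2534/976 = 1267/488≈2.60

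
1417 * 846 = 1198782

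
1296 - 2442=-1146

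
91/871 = 7/67 ≈ 0.104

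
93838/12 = 7819 + 5/6≈7819.83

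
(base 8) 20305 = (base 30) 99j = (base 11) 6337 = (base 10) 8389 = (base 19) 144a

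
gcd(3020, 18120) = 3020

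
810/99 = 8 + 2/11 ≈ 8.18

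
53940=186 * 290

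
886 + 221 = 1107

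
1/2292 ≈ 0.000436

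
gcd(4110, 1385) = 5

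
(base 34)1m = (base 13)44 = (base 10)56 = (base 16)38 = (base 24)28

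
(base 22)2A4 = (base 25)1MH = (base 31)17E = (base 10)1192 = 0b10010101000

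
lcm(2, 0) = 0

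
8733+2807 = 11540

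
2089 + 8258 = 10347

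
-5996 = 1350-7346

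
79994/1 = 79994 = 79994.00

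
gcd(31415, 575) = 5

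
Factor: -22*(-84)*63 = 2^3*3^3*7^2*11^1 = 116424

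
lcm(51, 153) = 153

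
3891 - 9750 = -5859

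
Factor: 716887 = 23^1*71^1*439^1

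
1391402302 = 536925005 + 854477297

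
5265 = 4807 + 458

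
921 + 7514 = 8435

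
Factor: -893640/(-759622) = 2^2 * 3^1 * 5^1 * 11^1 * 677^1 * 379811^(-1) = 446820/379811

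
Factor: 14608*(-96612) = -1*2^6*3^1*11^1*83^2*97^1 = -1411308096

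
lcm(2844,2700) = 213300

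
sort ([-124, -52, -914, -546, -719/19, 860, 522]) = [-914, -546, -124, -52, -719/19, 522, 860]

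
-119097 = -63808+-55289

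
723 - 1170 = -447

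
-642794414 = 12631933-655426347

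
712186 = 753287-41101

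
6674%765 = 554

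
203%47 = 15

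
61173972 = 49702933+11471039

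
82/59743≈0.00137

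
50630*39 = 1974570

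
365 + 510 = 875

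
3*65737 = 197211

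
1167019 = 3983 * 293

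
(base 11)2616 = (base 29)41c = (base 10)3405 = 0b110101001101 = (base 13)171c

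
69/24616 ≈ 0.00280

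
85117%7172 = 6225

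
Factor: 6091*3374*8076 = 2^3*3^1*7^1*241^1*673^1*6091^1 = 165970150584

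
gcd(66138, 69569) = 73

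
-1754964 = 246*(-7134)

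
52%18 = 16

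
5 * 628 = 3140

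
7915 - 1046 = 6869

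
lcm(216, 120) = 1080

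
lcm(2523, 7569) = 7569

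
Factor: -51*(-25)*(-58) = -1*2^1*3^1*5^2*17^1*29^1 = -73950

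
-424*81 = -34344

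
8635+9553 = 18188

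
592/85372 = 148/21343 ≈ 0.00693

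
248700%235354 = 13346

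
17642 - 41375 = -23733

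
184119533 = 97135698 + 86983835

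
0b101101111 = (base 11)304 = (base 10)367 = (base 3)111121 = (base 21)ha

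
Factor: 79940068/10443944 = 2^(-1)*7^(-1)*13^1*19^1*29^(-1)*59^(-1)*109^(-1)*80911^1 = 19985017/2610986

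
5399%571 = 260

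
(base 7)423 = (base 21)a3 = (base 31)6r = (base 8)325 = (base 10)213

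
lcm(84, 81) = 2268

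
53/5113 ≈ 0.0104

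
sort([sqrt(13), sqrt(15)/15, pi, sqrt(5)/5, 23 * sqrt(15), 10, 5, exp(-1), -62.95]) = [-62.95, sqrt(15)/15, exp(-1), sqrt(5)/5, pi, sqrt(13), 5, 10, 23 * sqrt(15)]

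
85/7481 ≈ 0.0114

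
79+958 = 1037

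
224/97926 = 112/48963 ≈ 0.00229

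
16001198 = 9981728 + 6019470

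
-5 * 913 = -4565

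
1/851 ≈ 0.00118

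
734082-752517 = -18435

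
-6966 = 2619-9585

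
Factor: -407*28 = -1*2^2*7^1*11^1*37^1 = -11396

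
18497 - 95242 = -76745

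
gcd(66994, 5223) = 1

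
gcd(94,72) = 2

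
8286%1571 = 431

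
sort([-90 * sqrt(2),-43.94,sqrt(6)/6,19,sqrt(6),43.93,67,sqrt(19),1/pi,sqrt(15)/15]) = [-90 * sqrt(2),-43.94,sqrt(15)/15,1/pi,sqrt(6)/6,sqrt(6),sqrt(19),19,43.93,67]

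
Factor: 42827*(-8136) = -1*2^3*3^2*113^2*379^1 = -348440472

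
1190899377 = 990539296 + 200360081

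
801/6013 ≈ 0.133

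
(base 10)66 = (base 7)123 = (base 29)28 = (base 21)33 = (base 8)102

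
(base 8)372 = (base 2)11111010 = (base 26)9g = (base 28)8q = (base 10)250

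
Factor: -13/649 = -1*11^(-1)*13^1*59^(-1)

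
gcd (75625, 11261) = 1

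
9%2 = 1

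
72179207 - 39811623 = 32367584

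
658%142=90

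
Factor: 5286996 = 2^2*3^2*11^1*13^2*79^1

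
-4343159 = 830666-5173825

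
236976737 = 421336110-184359373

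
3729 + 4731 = 8460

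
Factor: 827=827^1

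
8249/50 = 164 + 49/50 = 164.98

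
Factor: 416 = 2^5*13^1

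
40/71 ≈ 0.563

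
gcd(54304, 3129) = 1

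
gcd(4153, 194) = 1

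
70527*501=35334027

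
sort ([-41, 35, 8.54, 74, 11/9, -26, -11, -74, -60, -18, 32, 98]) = [-74, -60, -41, -26, -18, -11, 11/9, 8.54, 32, 35, 74, 98]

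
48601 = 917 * 53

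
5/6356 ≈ 0.000787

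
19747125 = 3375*5851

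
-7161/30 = -2387/10 = -238.70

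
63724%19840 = 4204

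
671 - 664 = 7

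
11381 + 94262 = 105643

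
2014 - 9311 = -7297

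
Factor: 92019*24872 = 2^3*3^1*37^1*829^1*3109^1 = 2288696568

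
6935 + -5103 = 1832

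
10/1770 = 1/177 ≈ 0.00565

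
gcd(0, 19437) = 19437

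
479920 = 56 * 8570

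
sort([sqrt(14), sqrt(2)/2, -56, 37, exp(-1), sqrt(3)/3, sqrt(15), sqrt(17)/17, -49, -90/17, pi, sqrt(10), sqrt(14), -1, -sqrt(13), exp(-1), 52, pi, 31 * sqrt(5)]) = [-56, -49, -90/17, -sqrt(13), -1, sqrt(17)/17, exp(-1), exp(-1), sqrt(3)/3, sqrt(2)/2, pi, pi, sqrt(10), sqrt(14), sqrt(14), sqrt(15), 37, 52, 31 * sqrt(5)]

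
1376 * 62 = 85312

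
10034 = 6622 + 3412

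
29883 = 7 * 4269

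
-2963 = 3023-5986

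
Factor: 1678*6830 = 2^2*5^1*683^1*839^1 = 11460740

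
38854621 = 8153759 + 30700862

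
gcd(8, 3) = 1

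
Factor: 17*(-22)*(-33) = 2^1*3^1*11^2*17^1 = 12342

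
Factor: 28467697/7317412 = 2^(-2)*17^(-1)*67^1*107609^(-1)*424891^1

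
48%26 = 22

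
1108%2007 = 1108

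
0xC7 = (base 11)171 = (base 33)61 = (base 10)199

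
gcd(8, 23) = 1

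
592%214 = 164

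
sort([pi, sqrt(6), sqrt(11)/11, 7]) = [sqrt(11)/11, sqrt(6), pi, 7]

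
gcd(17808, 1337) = 7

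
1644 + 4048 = 5692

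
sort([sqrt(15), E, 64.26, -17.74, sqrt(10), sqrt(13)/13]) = [-17.74, sqrt(13)/13, E, sqrt(10), sqrt(15), 64.26]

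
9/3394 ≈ 0.00265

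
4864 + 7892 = 12756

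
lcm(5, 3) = 15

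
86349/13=6642 + 3/13 ≈ 6642.23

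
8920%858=340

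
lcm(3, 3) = 3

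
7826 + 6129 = 13955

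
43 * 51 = 2193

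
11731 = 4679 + 7052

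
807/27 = 269/9 ≈ 29.89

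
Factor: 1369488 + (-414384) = 2^5*3^1*9949^1 = 955104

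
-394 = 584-978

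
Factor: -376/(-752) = 2^(-1) = 1/2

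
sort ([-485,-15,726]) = [-485,-15,726]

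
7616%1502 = 106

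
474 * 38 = 18012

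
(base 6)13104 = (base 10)1984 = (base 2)11111000000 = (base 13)b98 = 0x7c0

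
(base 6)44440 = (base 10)6216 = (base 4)1201020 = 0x1848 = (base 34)5cs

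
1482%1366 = 116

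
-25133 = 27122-52255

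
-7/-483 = 1/69 ≈ 0.0145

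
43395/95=8679/19 ≈ 456.79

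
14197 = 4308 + 9889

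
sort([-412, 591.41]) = [-412, 591.41]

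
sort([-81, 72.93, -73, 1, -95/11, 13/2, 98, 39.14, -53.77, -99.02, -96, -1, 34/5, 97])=[-99.02, -96, -81, -73, -53.77, -95/11, -1, 1, 13/2, 34/5, 39.14, 72.93, 97, 98]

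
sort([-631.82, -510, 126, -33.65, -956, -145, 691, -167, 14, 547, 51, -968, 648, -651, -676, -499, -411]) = [-968, -956, -676, -651, -631.82, -510, -499, -411, -167, -145, -33.65, 14, 51, 126, 547, 648, 691]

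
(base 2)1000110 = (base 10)70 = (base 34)22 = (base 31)28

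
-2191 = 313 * (-7)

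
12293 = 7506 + 4787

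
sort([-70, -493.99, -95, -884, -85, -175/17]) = [-884, -493.99, -95, -85, -70, -175/17]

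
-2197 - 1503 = -3700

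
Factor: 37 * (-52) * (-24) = 2^5 * 3^1 * 13^1 * 37^1 = 46176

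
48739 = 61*799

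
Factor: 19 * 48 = 2^4 * 3^1 * 19^1 = 912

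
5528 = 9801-4273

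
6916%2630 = 1656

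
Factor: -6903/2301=-1*3^1=-3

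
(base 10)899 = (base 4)32003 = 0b1110000011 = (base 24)1db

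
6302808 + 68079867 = 74382675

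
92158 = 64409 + 27749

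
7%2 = 1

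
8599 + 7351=15950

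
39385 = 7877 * 5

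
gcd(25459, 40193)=1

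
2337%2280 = 57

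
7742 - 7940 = -198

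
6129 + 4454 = 10583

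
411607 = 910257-498650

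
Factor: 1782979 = 11^1*19^2*449^1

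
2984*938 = 2798992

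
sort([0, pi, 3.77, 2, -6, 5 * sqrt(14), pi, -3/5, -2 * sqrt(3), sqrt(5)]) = [-6, -2 * sqrt(3), -3/5, 0, 2, sqrt(5), pi, pi, 3.77, 5 * sqrt(14)]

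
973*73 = 71029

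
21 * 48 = 1008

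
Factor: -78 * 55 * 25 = -1 * 2^1 * 3^1 * 5^3 * 11^1 * 13^1 = -107250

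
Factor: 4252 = 2^2 * 1063^1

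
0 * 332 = 0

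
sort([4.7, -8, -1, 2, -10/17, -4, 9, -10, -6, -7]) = [-10, -8, -7, -6, -4, -1, -10/17, 2, 4.7, 9]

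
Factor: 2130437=2130437^1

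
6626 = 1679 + 4947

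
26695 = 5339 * 5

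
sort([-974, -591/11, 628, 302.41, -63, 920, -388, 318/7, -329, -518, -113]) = [-974, -518, -388, -329, -113, -63, -591/11, 318/7, 302.41, 628, 920]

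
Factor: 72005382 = 2^1*3^3*269^1*4957^1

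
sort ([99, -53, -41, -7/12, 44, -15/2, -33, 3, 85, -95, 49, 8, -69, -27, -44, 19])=[-95, -69, -53, -44, -41, -33, -27, -15/2, -7/12, 3, 8, 19, 44, 49, 85, 99]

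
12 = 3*4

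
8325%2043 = 153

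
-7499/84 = -89 - 23/84 ≈ -89.27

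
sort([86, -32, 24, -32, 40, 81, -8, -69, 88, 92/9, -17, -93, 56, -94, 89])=[-94, -93, -69, -32, -32, -17, -8, 92/9, 24, 40, 56, 81, 86, 88, 89]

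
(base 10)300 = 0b100101100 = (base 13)1a1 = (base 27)b3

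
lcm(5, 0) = 0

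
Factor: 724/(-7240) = -1 * 2^(-1) * 5^(-1) = -1/10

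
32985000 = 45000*733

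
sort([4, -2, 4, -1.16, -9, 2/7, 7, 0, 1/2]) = [-9, -2, -1.16, 0, 2/7, 1/2, 4, 4, 7]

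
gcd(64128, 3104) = 32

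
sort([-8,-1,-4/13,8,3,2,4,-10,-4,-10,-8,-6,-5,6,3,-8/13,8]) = [-10,-10,-8,-8,-6,-5,-4,-1,-8/13,-4/13,2,3,3,4,6,8,8]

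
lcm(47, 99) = 4653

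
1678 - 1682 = -4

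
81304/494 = 40652/247 ≈ 164.58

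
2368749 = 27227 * 87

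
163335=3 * 54445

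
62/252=31/126 ≈ 0.246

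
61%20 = 1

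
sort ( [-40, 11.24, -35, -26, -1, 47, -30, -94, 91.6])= [-94, -40, -35, -30, -26, -1, 11.24, 47, 91.6]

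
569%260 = 49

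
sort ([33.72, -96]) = [-96, 33.72]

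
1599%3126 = 1599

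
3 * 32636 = 97908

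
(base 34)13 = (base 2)100101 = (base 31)16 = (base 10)37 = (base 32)15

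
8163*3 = 24489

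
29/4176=1/144 ≈ 0.00694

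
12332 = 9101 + 3231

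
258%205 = 53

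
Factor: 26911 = 17^1 * 1583^1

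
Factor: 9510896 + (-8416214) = 2^1*3^1*37^1*4931^1 = 1094682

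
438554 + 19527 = 458081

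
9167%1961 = 1323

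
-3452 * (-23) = 79396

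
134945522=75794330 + 59151192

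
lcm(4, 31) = 124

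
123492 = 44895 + 78597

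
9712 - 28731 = -19019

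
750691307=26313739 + 724377568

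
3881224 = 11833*328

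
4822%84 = 34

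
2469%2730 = 2469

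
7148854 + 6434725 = 13583579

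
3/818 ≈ 0.00367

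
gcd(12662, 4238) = 26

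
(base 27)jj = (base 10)532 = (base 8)1024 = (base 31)h5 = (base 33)g4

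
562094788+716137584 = 1278232372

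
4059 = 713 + 3346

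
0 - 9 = -9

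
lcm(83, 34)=2822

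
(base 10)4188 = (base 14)1752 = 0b1000001011100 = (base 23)7l2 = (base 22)8e8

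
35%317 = 35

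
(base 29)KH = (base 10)597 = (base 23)12M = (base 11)4A3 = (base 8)1125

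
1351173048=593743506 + 757429542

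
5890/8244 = 2945/4122 ≈ 0.714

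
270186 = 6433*42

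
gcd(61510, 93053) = 1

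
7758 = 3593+4165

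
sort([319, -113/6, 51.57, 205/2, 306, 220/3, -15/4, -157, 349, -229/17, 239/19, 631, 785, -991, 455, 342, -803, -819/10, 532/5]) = [-991, -803, -157, -819/10, -113/6, -229/17, -15/4, 239/19, 51.57, 220/3, 205/2, 532/5, 306, 319, 342, 349, 455, 631, 785]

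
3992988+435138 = 4428126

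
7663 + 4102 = 11765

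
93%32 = 29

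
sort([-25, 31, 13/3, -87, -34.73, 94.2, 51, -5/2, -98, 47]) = [-98, -87, -34.73, -25, -5/2, 13/3, 31, 47, 51, 94.2]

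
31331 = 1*31331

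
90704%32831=25042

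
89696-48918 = 40778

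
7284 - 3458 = 3826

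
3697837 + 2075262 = 5773099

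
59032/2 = 29516 = 29516.00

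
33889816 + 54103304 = 87993120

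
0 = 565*0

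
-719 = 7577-8296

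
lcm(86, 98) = 4214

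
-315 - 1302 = -1617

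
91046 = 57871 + 33175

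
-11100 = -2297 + -8803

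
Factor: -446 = -1*2^1*223^1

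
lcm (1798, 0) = 0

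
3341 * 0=0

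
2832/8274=472/1379 ≈ 0.342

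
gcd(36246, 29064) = 42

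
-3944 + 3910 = -34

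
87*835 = 72645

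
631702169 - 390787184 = 240914985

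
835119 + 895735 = 1730854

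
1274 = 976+298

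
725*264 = 191400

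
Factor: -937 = -1*937^1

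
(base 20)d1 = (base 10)261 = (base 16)105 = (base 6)1113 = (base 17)f6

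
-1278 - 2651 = -3929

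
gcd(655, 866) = 1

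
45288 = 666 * 68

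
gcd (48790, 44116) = 82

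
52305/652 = 80 + 145/652 ≈ 80.22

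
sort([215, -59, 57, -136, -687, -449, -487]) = [-687, -487, -449, -136, -59, 57, 215]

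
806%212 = 170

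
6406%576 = 70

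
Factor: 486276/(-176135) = -1 * 2^2 * 3^1 * 5^(-1) * 7^2 * 827^1 * 35227^(-1)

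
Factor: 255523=255523^1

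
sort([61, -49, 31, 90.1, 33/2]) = [-49, 33/2, 31, 61, 90.1]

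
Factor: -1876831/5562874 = -1 * 2^(-1) * 11^2 * 59^(-1) * 15511^1 * 47143^(-1)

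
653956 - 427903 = 226053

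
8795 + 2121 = 10916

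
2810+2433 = 5243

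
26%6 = 2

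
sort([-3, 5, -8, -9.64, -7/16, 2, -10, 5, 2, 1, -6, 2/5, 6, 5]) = [-10, -9.64, -8, -6, -3, -7/16, 2/5, 1, 2, 2, 5, 5, 5, 6]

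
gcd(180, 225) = 45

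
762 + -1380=-618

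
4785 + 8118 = 12903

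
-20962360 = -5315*3944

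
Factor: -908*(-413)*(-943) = -1*2^2*7^1*23^1*41^1*59^1*227^1 = -353628772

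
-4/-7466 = 2/3733 ≈ 0.000536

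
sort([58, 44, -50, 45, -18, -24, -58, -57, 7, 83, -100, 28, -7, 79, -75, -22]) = [-100, -75, -58, -57, -50, -24, -22, -18, -7, 7, 28, 44, 45, 58, 79, 83]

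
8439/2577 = 3 + 236/859 ≈ 3.27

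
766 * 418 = 320188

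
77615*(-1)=-77615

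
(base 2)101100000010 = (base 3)10212101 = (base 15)c7d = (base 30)33s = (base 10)2818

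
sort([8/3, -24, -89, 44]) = [-89, -24, 8/3, 44]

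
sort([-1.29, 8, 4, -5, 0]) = [-5, -1.29, 0, 4, 8]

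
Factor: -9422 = -1 * 2^1 * 7^1 * 673^1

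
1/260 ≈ 0.00385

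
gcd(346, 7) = 1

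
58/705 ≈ 0.0823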